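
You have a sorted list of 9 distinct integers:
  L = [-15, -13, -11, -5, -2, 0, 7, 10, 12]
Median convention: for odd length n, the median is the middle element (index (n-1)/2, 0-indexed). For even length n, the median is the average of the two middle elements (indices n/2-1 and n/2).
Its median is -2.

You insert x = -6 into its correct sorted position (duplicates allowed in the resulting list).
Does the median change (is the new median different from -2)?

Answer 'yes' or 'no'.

Answer: yes

Derivation:
Old median = -2
Insert x = -6
New median = -7/2
Changed? yes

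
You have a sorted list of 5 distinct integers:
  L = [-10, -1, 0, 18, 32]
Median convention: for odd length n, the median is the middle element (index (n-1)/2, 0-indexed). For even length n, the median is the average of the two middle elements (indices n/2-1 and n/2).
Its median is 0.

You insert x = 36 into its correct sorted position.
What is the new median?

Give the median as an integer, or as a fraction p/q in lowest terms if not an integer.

Answer: 9

Derivation:
Old list (sorted, length 5): [-10, -1, 0, 18, 32]
Old median = 0
Insert x = 36
Old length odd (5). Middle was index 2 = 0.
New length even (6). New median = avg of two middle elements.
x = 36: 5 elements are < x, 0 elements are > x.
New sorted list: [-10, -1, 0, 18, 32, 36]
New median = 9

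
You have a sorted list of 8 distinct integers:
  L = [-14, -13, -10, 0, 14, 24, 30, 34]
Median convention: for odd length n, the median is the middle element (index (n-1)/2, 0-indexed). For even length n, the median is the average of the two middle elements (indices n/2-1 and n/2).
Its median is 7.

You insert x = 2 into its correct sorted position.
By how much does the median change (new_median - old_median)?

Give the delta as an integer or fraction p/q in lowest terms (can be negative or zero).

Old median = 7
After inserting x = 2: new sorted = [-14, -13, -10, 0, 2, 14, 24, 30, 34]
New median = 2
Delta = 2 - 7 = -5

Answer: -5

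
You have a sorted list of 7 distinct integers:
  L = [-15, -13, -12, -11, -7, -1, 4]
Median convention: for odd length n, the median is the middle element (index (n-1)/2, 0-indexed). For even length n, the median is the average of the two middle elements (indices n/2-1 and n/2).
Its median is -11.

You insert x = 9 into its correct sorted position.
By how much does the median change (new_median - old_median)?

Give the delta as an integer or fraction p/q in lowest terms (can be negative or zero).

Old median = -11
After inserting x = 9: new sorted = [-15, -13, -12, -11, -7, -1, 4, 9]
New median = -9
Delta = -9 - -11 = 2

Answer: 2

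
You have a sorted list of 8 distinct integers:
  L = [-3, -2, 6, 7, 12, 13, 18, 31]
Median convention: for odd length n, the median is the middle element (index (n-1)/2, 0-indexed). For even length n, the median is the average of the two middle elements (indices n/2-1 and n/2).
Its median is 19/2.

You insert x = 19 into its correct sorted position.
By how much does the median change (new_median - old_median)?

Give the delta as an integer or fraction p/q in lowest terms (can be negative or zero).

Old median = 19/2
After inserting x = 19: new sorted = [-3, -2, 6, 7, 12, 13, 18, 19, 31]
New median = 12
Delta = 12 - 19/2 = 5/2

Answer: 5/2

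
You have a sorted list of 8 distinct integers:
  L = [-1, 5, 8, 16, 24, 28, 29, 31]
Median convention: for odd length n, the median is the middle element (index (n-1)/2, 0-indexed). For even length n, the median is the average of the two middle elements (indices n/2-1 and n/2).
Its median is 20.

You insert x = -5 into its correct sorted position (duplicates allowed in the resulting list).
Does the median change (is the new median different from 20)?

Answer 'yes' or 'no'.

Old median = 20
Insert x = -5
New median = 16
Changed? yes

Answer: yes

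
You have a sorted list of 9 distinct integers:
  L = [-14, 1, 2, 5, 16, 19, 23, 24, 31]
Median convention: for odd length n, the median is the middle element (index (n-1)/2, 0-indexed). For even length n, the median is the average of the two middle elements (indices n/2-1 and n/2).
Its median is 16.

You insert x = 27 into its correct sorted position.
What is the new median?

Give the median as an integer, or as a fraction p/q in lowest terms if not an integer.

Answer: 35/2

Derivation:
Old list (sorted, length 9): [-14, 1, 2, 5, 16, 19, 23, 24, 31]
Old median = 16
Insert x = 27
Old length odd (9). Middle was index 4 = 16.
New length even (10). New median = avg of two middle elements.
x = 27: 8 elements are < x, 1 elements are > x.
New sorted list: [-14, 1, 2, 5, 16, 19, 23, 24, 27, 31]
New median = 35/2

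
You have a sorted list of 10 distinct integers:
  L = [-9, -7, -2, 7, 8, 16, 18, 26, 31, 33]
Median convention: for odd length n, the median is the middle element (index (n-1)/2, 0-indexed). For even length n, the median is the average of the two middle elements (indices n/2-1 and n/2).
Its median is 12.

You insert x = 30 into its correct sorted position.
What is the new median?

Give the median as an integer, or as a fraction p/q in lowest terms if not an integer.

Old list (sorted, length 10): [-9, -7, -2, 7, 8, 16, 18, 26, 31, 33]
Old median = 12
Insert x = 30
Old length even (10). Middle pair: indices 4,5 = 8,16.
New length odd (11). New median = single middle element.
x = 30: 8 elements are < x, 2 elements are > x.
New sorted list: [-9, -7, -2, 7, 8, 16, 18, 26, 30, 31, 33]
New median = 16

Answer: 16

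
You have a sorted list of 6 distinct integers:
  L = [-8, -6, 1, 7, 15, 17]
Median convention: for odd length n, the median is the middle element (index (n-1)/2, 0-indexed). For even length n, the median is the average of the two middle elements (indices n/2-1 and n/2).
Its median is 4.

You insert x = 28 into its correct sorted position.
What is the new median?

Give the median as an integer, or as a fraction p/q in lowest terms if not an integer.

Old list (sorted, length 6): [-8, -6, 1, 7, 15, 17]
Old median = 4
Insert x = 28
Old length even (6). Middle pair: indices 2,3 = 1,7.
New length odd (7). New median = single middle element.
x = 28: 6 elements are < x, 0 elements are > x.
New sorted list: [-8, -6, 1, 7, 15, 17, 28]
New median = 7

Answer: 7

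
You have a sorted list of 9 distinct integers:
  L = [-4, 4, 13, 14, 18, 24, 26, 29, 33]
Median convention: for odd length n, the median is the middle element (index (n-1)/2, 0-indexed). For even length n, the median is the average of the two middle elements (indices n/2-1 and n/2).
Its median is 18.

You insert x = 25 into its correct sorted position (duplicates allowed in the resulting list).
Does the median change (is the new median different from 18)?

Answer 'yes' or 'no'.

Answer: yes

Derivation:
Old median = 18
Insert x = 25
New median = 21
Changed? yes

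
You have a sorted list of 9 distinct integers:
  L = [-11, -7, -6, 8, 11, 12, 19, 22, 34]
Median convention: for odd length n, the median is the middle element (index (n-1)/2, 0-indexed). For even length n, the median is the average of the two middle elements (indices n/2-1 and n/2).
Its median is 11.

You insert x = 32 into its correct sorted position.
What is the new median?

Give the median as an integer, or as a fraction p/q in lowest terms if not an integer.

Old list (sorted, length 9): [-11, -7, -6, 8, 11, 12, 19, 22, 34]
Old median = 11
Insert x = 32
Old length odd (9). Middle was index 4 = 11.
New length even (10). New median = avg of two middle elements.
x = 32: 8 elements are < x, 1 elements are > x.
New sorted list: [-11, -7, -6, 8, 11, 12, 19, 22, 32, 34]
New median = 23/2

Answer: 23/2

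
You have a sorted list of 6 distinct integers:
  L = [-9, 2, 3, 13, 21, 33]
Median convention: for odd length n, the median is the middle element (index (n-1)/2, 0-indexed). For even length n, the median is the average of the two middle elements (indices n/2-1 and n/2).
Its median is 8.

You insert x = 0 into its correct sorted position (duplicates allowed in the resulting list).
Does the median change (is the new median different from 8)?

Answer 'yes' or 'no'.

Old median = 8
Insert x = 0
New median = 3
Changed? yes

Answer: yes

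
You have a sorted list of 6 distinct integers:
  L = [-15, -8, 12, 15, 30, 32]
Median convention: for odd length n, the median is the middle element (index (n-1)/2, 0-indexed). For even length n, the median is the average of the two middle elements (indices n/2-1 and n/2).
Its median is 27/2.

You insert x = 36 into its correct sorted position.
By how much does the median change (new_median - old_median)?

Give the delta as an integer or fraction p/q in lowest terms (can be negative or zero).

Old median = 27/2
After inserting x = 36: new sorted = [-15, -8, 12, 15, 30, 32, 36]
New median = 15
Delta = 15 - 27/2 = 3/2

Answer: 3/2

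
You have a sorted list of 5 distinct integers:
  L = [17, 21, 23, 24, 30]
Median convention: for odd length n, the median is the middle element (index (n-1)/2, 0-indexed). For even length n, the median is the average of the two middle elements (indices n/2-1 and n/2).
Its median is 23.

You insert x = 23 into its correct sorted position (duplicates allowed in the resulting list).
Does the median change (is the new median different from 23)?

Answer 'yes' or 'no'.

Old median = 23
Insert x = 23
New median = 23
Changed? no

Answer: no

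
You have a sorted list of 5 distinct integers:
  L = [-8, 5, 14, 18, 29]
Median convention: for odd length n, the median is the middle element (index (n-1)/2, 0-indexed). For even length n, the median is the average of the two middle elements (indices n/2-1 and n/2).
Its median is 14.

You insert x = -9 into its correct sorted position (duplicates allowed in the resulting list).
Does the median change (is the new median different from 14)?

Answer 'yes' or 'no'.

Old median = 14
Insert x = -9
New median = 19/2
Changed? yes

Answer: yes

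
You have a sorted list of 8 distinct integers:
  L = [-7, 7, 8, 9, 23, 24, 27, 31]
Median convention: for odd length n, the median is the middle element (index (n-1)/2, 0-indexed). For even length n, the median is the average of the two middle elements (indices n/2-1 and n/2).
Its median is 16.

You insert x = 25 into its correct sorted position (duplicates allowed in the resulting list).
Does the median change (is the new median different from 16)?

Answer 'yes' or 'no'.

Answer: yes

Derivation:
Old median = 16
Insert x = 25
New median = 23
Changed? yes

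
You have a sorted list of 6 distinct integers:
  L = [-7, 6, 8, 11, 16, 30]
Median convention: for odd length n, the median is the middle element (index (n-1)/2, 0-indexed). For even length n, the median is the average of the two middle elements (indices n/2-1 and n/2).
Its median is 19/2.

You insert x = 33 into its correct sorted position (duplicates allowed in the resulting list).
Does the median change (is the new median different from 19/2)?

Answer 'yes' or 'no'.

Old median = 19/2
Insert x = 33
New median = 11
Changed? yes

Answer: yes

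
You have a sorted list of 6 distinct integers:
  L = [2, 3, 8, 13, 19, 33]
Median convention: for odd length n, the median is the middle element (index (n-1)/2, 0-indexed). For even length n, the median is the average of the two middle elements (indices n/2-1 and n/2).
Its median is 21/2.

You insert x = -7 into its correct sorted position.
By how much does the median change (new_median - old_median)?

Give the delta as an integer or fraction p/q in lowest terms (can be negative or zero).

Old median = 21/2
After inserting x = -7: new sorted = [-7, 2, 3, 8, 13, 19, 33]
New median = 8
Delta = 8 - 21/2 = -5/2

Answer: -5/2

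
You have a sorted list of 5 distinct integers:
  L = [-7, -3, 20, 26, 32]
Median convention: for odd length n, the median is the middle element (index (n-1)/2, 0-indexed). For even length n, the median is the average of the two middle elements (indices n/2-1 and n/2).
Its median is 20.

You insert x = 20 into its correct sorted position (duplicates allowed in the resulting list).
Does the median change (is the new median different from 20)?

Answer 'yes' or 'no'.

Answer: no

Derivation:
Old median = 20
Insert x = 20
New median = 20
Changed? no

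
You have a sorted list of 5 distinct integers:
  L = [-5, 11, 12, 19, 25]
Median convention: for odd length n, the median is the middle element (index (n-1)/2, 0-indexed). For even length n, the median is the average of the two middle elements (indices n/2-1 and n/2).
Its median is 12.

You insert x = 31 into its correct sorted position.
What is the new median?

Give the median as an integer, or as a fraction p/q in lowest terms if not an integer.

Answer: 31/2

Derivation:
Old list (sorted, length 5): [-5, 11, 12, 19, 25]
Old median = 12
Insert x = 31
Old length odd (5). Middle was index 2 = 12.
New length even (6). New median = avg of two middle elements.
x = 31: 5 elements are < x, 0 elements are > x.
New sorted list: [-5, 11, 12, 19, 25, 31]
New median = 31/2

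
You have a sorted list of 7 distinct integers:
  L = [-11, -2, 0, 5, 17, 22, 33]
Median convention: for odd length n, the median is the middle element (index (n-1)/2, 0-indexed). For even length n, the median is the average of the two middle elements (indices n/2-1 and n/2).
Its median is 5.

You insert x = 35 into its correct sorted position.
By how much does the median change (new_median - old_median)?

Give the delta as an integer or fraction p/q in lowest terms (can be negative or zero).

Old median = 5
After inserting x = 35: new sorted = [-11, -2, 0, 5, 17, 22, 33, 35]
New median = 11
Delta = 11 - 5 = 6

Answer: 6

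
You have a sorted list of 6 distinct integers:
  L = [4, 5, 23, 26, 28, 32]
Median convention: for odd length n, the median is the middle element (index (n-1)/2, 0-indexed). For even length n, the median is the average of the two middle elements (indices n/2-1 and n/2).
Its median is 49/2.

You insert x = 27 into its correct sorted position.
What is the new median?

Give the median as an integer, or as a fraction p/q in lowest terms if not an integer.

Answer: 26

Derivation:
Old list (sorted, length 6): [4, 5, 23, 26, 28, 32]
Old median = 49/2
Insert x = 27
Old length even (6). Middle pair: indices 2,3 = 23,26.
New length odd (7). New median = single middle element.
x = 27: 4 elements are < x, 2 elements are > x.
New sorted list: [4, 5, 23, 26, 27, 28, 32]
New median = 26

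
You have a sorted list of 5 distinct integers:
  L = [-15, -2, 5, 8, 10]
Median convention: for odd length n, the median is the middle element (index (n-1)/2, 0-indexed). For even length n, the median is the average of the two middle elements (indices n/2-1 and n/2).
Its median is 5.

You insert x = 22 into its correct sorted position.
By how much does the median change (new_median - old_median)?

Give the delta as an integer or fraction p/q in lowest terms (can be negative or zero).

Answer: 3/2

Derivation:
Old median = 5
After inserting x = 22: new sorted = [-15, -2, 5, 8, 10, 22]
New median = 13/2
Delta = 13/2 - 5 = 3/2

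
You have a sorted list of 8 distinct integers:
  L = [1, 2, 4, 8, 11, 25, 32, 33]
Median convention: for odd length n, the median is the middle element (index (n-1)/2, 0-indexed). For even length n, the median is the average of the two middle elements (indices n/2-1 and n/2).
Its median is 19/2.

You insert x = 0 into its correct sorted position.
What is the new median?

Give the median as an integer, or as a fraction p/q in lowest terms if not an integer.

Old list (sorted, length 8): [1, 2, 4, 8, 11, 25, 32, 33]
Old median = 19/2
Insert x = 0
Old length even (8). Middle pair: indices 3,4 = 8,11.
New length odd (9). New median = single middle element.
x = 0: 0 elements are < x, 8 elements are > x.
New sorted list: [0, 1, 2, 4, 8, 11, 25, 32, 33]
New median = 8

Answer: 8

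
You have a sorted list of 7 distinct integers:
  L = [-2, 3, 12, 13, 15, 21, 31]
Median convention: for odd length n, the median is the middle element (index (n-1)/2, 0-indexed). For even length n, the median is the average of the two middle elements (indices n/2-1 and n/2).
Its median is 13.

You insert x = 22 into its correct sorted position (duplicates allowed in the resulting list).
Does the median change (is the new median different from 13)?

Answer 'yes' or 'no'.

Old median = 13
Insert x = 22
New median = 14
Changed? yes

Answer: yes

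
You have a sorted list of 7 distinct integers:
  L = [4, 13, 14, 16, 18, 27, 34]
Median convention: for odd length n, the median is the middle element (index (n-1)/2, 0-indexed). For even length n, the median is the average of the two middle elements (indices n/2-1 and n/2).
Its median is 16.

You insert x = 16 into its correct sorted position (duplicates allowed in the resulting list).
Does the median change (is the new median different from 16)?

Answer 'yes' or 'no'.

Answer: no

Derivation:
Old median = 16
Insert x = 16
New median = 16
Changed? no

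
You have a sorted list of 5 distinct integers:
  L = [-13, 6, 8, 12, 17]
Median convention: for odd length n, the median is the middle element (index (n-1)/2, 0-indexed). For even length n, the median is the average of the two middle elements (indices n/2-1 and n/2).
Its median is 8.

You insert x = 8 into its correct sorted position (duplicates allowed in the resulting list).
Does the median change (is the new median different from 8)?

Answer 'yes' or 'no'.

Old median = 8
Insert x = 8
New median = 8
Changed? no

Answer: no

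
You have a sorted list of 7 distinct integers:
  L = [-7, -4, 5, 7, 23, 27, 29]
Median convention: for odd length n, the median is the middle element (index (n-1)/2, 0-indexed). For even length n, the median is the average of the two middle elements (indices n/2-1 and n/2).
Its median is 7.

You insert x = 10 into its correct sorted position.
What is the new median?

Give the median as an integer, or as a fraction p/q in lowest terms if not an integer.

Old list (sorted, length 7): [-7, -4, 5, 7, 23, 27, 29]
Old median = 7
Insert x = 10
Old length odd (7). Middle was index 3 = 7.
New length even (8). New median = avg of two middle elements.
x = 10: 4 elements are < x, 3 elements are > x.
New sorted list: [-7, -4, 5, 7, 10, 23, 27, 29]
New median = 17/2

Answer: 17/2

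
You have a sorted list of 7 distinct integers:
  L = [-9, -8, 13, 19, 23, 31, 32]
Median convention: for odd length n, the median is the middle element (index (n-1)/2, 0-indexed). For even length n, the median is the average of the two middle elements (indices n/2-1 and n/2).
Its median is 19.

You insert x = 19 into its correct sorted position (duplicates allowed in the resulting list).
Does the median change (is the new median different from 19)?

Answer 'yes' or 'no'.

Answer: no

Derivation:
Old median = 19
Insert x = 19
New median = 19
Changed? no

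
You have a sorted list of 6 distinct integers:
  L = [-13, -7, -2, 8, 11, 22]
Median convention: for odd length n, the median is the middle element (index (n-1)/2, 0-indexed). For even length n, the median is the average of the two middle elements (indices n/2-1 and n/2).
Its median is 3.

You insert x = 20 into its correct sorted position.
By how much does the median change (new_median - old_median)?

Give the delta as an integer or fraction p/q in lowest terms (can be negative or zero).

Answer: 5

Derivation:
Old median = 3
After inserting x = 20: new sorted = [-13, -7, -2, 8, 11, 20, 22]
New median = 8
Delta = 8 - 3 = 5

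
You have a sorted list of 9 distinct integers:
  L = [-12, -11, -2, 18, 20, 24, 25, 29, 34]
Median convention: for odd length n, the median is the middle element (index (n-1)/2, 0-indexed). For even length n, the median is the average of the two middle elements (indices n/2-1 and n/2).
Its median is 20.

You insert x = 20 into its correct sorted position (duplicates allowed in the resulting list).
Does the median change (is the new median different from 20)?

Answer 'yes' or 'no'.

Old median = 20
Insert x = 20
New median = 20
Changed? no

Answer: no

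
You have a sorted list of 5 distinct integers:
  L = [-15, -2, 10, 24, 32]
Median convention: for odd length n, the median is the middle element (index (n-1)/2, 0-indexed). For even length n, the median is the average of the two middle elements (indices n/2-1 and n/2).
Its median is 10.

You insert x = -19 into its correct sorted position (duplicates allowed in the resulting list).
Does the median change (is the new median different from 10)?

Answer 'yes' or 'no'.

Old median = 10
Insert x = -19
New median = 4
Changed? yes

Answer: yes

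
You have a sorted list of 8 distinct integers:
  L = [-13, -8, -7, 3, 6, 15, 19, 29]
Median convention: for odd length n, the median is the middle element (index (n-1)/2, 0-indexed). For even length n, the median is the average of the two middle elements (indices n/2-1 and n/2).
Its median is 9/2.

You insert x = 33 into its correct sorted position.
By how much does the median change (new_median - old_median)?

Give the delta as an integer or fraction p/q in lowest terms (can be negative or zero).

Old median = 9/2
After inserting x = 33: new sorted = [-13, -8, -7, 3, 6, 15, 19, 29, 33]
New median = 6
Delta = 6 - 9/2 = 3/2

Answer: 3/2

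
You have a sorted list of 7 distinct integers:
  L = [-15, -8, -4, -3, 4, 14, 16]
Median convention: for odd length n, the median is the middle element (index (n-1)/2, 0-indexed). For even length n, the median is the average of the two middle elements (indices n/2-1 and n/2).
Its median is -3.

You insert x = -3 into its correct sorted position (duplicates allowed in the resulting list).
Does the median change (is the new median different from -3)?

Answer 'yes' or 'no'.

Answer: no

Derivation:
Old median = -3
Insert x = -3
New median = -3
Changed? no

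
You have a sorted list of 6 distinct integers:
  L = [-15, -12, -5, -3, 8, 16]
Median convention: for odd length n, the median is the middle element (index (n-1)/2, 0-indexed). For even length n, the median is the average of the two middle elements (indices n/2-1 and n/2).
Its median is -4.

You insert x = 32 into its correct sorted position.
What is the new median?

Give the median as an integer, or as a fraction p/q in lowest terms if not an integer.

Old list (sorted, length 6): [-15, -12, -5, -3, 8, 16]
Old median = -4
Insert x = 32
Old length even (6). Middle pair: indices 2,3 = -5,-3.
New length odd (7). New median = single middle element.
x = 32: 6 elements are < x, 0 elements are > x.
New sorted list: [-15, -12, -5, -3, 8, 16, 32]
New median = -3

Answer: -3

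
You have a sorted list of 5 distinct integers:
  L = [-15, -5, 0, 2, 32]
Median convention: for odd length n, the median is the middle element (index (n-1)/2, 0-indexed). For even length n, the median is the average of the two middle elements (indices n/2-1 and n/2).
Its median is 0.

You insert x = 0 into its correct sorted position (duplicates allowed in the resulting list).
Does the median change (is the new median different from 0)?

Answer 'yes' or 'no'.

Old median = 0
Insert x = 0
New median = 0
Changed? no

Answer: no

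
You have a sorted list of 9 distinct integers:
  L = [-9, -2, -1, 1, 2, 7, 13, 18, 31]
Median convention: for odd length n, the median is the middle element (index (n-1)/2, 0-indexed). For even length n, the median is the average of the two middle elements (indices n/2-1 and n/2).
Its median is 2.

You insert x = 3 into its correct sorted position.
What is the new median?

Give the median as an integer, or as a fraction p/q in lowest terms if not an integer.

Old list (sorted, length 9): [-9, -2, -1, 1, 2, 7, 13, 18, 31]
Old median = 2
Insert x = 3
Old length odd (9). Middle was index 4 = 2.
New length even (10). New median = avg of two middle elements.
x = 3: 5 elements are < x, 4 elements are > x.
New sorted list: [-9, -2, -1, 1, 2, 3, 7, 13, 18, 31]
New median = 5/2

Answer: 5/2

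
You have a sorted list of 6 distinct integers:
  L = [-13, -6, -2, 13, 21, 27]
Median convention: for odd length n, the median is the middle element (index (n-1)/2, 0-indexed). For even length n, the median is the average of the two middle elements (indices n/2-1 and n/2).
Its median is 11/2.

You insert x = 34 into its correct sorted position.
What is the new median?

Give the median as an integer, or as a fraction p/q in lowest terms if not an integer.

Answer: 13

Derivation:
Old list (sorted, length 6): [-13, -6, -2, 13, 21, 27]
Old median = 11/2
Insert x = 34
Old length even (6). Middle pair: indices 2,3 = -2,13.
New length odd (7). New median = single middle element.
x = 34: 6 elements are < x, 0 elements are > x.
New sorted list: [-13, -6, -2, 13, 21, 27, 34]
New median = 13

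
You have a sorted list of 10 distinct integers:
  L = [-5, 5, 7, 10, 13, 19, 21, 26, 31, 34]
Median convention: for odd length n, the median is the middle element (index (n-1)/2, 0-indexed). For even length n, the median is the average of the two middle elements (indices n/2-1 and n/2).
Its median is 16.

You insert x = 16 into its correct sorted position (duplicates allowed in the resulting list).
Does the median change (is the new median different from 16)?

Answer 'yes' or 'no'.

Answer: no

Derivation:
Old median = 16
Insert x = 16
New median = 16
Changed? no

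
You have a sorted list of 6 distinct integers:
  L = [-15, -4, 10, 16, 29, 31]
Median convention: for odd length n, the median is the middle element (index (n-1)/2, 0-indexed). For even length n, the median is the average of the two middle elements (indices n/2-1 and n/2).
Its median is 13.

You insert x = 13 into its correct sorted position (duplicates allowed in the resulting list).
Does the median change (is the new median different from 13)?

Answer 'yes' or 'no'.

Answer: no

Derivation:
Old median = 13
Insert x = 13
New median = 13
Changed? no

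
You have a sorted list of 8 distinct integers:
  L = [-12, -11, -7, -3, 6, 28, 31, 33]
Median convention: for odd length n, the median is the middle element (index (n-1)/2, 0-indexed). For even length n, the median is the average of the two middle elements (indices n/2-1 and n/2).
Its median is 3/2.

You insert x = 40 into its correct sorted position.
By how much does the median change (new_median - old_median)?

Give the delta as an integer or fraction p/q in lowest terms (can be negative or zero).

Old median = 3/2
After inserting x = 40: new sorted = [-12, -11, -7, -3, 6, 28, 31, 33, 40]
New median = 6
Delta = 6 - 3/2 = 9/2

Answer: 9/2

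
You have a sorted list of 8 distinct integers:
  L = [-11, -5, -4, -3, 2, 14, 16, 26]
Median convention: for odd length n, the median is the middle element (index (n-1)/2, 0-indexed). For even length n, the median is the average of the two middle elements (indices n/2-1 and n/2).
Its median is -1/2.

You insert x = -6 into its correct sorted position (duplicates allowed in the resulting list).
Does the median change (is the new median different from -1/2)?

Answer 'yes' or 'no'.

Answer: yes

Derivation:
Old median = -1/2
Insert x = -6
New median = -3
Changed? yes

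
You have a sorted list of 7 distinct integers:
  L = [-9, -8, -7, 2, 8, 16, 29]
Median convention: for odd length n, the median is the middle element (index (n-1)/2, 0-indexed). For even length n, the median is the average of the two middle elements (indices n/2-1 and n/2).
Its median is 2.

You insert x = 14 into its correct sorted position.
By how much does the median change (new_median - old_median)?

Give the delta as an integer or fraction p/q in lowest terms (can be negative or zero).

Answer: 3

Derivation:
Old median = 2
After inserting x = 14: new sorted = [-9, -8, -7, 2, 8, 14, 16, 29]
New median = 5
Delta = 5 - 2 = 3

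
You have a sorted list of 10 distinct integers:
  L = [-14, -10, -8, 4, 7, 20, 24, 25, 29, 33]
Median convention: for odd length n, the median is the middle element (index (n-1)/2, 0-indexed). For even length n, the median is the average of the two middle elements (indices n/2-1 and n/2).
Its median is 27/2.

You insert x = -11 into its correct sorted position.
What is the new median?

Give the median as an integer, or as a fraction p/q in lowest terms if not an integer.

Answer: 7

Derivation:
Old list (sorted, length 10): [-14, -10, -8, 4, 7, 20, 24, 25, 29, 33]
Old median = 27/2
Insert x = -11
Old length even (10). Middle pair: indices 4,5 = 7,20.
New length odd (11). New median = single middle element.
x = -11: 1 elements are < x, 9 elements are > x.
New sorted list: [-14, -11, -10, -8, 4, 7, 20, 24, 25, 29, 33]
New median = 7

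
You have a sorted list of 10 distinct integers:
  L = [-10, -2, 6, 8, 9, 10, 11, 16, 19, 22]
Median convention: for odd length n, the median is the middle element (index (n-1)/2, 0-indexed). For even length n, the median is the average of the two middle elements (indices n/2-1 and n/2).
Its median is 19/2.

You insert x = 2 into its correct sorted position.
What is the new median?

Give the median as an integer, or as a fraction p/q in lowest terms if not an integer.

Answer: 9

Derivation:
Old list (sorted, length 10): [-10, -2, 6, 8, 9, 10, 11, 16, 19, 22]
Old median = 19/2
Insert x = 2
Old length even (10). Middle pair: indices 4,5 = 9,10.
New length odd (11). New median = single middle element.
x = 2: 2 elements are < x, 8 elements are > x.
New sorted list: [-10, -2, 2, 6, 8, 9, 10, 11, 16, 19, 22]
New median = 9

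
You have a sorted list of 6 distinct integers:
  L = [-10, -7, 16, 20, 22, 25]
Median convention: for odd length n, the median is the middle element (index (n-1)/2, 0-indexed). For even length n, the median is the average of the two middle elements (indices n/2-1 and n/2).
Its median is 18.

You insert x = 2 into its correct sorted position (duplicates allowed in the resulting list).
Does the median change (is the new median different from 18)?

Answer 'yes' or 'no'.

Answer: yes

Derivation:
Old median = 18
Insert x = 2
New median = 16
Changed? yes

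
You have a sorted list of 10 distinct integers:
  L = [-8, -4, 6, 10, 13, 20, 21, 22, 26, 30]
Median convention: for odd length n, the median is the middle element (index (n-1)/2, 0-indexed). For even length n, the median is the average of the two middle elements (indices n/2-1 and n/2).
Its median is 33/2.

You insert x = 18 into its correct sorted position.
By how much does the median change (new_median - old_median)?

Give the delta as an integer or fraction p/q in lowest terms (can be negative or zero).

Answer: 3/2

Derivation:
Old median = 33/2
After inserting x = 18: new sorted = [-8, -4, 6, 10, 13, 18, 20, 21, 22, 26, 30]
New median = 18
Delta = 18 - 33/2 = 3/2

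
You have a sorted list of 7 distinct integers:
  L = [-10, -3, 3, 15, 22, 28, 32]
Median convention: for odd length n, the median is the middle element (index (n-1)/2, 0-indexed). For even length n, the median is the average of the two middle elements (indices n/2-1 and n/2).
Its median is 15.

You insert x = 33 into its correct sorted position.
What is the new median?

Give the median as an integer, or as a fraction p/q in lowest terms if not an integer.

Answer: 37/2

Derivation:
Old list (sorted, length 7): [-10, -3, 3, 15, 22, 28, 32]
Old median = 15
Insert x = 33
Old length odd (7). Middle was index 3 = 15.
New length even (8). New median = avg of two middle elements.
x = 33: 7 elements are < x, 0 elements are > x.
New sorted list: [-10, -3, 3, 15, 22, 28, 32, 33]
New median = 37/2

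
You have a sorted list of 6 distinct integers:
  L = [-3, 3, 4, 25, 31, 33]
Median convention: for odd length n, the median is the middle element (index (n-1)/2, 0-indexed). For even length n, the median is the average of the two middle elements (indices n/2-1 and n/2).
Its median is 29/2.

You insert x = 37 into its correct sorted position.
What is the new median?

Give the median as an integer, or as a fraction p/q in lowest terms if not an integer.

Answer: 25

Derivation:
Old list (sorted, length 6): [-3, 3, 4, 25, 31, 33]
Old median = 29/2
Insert x = 37
Old length even (6). Middle pair: indices 2,3 = 4,25.
New length odd (7). New median = single middle element.
x = 37: 6 elements are < x, 0 elements are > x.
New sorted list: [-3, 3, 4, 25, 31, 33, 37]
New median = 25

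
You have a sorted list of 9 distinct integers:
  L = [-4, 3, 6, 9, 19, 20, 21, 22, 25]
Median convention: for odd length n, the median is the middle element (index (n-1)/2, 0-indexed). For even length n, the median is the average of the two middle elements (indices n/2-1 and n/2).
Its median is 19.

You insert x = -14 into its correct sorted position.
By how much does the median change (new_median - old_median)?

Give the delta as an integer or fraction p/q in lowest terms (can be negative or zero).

Answer: -5

Derivation:
Old median = 19
After inserting x = -14: new sorted = [-14, -4, 3, 6, 9, 19, 20, 21, 22, 25]
New median = 14
Delta = 14 - 19 = -5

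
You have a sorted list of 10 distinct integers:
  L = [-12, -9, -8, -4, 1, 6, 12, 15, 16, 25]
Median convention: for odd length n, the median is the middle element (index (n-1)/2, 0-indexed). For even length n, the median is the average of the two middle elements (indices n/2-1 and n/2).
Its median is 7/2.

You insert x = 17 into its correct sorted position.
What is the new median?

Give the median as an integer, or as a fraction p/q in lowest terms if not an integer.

Answer: 6

Derivation:
Old list (sorted, length 10): [-12, -9, -8, -4, 1, 6, 12, 15, 16, 25]
Old median = 7/2
Insert x = 17
Old length even (10). Middle pair: indices 4,5 = 1,6.
New length odd (11). New median = single middle element.
x = 17: 9 elements are < x, 1 elements are > x.
New sorted list: [-12, -9, -8, -4, 1, 6, 12, 15, 16, 17, 25]
New median = 6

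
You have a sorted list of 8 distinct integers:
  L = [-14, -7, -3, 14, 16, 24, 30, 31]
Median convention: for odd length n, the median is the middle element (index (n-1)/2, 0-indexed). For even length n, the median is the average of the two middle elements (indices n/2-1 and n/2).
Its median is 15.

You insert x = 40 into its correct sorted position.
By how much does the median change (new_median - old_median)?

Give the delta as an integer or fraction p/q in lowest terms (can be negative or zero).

Answer: 1

Derivation:
Old median = 15
After inserting x = 40: new sorted = [-14, -7, -3, 14, 16, 24, 30, 31, 40]
New median = 16
Delta = 16 - 15 = 1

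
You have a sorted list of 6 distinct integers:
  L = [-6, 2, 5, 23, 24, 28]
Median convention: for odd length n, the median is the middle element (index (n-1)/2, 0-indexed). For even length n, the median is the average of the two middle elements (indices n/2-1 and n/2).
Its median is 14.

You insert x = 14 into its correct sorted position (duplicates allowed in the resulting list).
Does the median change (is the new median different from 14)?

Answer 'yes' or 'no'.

Answer: no

Derivation:
Old median = 14
Insert x = 14
New median = 14
Changed? no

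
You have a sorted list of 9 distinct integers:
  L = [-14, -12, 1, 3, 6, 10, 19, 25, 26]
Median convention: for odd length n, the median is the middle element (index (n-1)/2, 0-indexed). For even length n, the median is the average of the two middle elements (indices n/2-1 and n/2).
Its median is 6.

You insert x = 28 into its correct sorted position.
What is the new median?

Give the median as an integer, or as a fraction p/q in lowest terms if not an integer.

Answer: 8

Derivation:
Old list (sorted, length 9): [-14, -12, 1, 3, 6, 10, 19, 25, 26]
Old median = 6
Insert x = 28
Old length odd (9). Middle was index 4 = 6.
New length even (10). New median = avg of two middle elements.
x = 28: 9 elements are < x, 0 elements are > x.
New sorted list: [-14, -12, 1, 3, 6, 10, 19, 25, 26, 28]
New median = 8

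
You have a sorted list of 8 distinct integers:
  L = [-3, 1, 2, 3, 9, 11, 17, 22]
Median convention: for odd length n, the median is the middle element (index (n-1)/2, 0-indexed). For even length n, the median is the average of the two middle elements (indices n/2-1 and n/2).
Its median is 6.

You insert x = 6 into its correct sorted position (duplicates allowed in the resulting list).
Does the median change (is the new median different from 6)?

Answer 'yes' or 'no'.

Answer: no

Derivation:
Old median = 6
Insert x = 6
New median = 6
Changed? no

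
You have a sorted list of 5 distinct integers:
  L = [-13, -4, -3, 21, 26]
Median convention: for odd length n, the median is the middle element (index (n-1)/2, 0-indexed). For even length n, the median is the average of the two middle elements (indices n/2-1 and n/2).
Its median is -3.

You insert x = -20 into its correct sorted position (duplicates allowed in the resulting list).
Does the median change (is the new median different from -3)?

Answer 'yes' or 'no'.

Old median = -3
Insert x = -20
New median = -7/2
Changed? yes

Answer: yes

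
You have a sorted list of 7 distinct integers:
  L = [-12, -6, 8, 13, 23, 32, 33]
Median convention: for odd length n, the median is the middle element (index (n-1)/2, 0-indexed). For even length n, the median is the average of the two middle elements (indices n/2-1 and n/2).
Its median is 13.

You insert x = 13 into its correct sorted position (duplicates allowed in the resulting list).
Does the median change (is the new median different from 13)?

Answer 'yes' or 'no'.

Answer: no

Derivation:
Old median = 13
Insert x = 13
New median = 13
Changed? no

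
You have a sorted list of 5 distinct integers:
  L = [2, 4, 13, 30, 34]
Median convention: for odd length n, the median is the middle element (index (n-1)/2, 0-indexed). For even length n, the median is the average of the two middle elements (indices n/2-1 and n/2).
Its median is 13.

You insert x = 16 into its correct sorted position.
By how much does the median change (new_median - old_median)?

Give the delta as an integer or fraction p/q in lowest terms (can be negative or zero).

Answer: 3/2

Derivation:
Old median = 13
After inserting x = 16: new sorted = [2, 4, 13, 16, 30, 34]
New median = 29/2
Delta = 29/2 - 13 = 3/2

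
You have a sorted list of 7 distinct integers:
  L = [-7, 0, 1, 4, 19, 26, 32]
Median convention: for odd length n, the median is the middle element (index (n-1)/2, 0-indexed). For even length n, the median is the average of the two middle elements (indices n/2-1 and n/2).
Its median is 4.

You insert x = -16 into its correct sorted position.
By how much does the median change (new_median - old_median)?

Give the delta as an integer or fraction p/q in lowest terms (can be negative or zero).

Old median = 4
After inserting x = -16: new sorted = [-16, -7, 0, 1, 4, 19, 26, 32]
New median = 5/2
Delta = 5/2 - 4 = -3/2

Answer: -3/2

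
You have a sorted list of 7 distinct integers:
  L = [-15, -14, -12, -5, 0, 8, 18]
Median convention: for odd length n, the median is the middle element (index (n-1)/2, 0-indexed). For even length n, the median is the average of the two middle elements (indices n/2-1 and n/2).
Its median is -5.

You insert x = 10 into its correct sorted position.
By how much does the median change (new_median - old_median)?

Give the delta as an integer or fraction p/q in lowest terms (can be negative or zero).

Old median = -5
After inserting x = 10: new sorted = [-15, -14, -12, -5, 0, 8, 10, 18]
New median = -5/2
Delta = -5/2 - -5 = 5/2

Answer: 5/2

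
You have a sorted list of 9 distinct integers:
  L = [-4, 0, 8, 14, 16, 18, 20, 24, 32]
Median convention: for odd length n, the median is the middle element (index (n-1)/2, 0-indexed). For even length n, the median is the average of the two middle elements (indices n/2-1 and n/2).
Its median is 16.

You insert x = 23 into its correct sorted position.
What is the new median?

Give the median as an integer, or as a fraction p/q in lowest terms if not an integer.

Old list (sorted, length 9): [-4, 0, 8, 14, 16, 18, 20, 24, 32]
Old median = 16
Insert x = 23
Old length odd (9). Middle was index 4 = 16.
New length even (10). New median = avg of two middle elements.
x = 23: 7 elements are < x, 2 elements are > x.
New sorted list: [-4, 0, 8, 14, 16, 18, 20, 23, 24, 32]
New median = 17

Answer: 17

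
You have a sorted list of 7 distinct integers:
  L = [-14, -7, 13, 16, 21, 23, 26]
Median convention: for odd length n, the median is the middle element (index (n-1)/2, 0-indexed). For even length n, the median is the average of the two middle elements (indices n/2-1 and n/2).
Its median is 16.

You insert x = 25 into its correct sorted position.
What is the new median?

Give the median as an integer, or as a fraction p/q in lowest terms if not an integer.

Answer: 37/2

Derivation:
Old list (sorted, length 7): [-14, -7, 13, 16, 21, 23, 26]
Old median = 16
Insert x = 25
Old length odd (7). Middle was index 3 = 16.
New length even (8). New median = avg of two middle elements.
x = 25: 6 elements are < x, 1 elements are > x.
New sorted list: [-14, -7, 13, 16, 21, 23, 25, 26]
New median = 37/2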